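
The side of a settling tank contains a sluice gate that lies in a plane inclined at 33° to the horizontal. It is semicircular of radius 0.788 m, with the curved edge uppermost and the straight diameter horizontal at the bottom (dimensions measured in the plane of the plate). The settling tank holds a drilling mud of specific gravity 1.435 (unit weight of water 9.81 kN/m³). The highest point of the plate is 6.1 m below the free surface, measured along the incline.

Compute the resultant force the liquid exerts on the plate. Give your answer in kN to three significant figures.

F ≈ 49.0 kN

γ = 1.435 × 9.81 = 14.07735 kN/m³.
Let θ = 33° be the plate's angle to the horizontal; measure y along the incline from where the plane meets the free surface. Vertical depth h = y·sinθ with sinθ = 0.544639.
The centroid lies 4r/(3π) = 0.334438 m above the diameter, so r − 4r/(3π) = 0.788 − 0.334438 = 0.453562 m below the topmost point, so y_c = 6.1 + 0.453562 = 6.55356 m and h_c = 6.55356 × 0.544639 = 3.56932 m.
A = πr²/2 = π × 0.788²/2 = 0.975377 m².
Resultant F = γ·h_c·A = 14.07735 × 3.56932 × 0.975377 = 49.0093 kN.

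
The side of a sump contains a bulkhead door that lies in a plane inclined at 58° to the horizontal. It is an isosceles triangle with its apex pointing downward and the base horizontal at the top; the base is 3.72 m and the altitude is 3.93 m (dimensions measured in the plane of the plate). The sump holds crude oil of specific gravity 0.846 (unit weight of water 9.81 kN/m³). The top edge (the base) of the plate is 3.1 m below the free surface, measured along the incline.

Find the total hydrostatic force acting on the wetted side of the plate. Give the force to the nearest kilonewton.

γ = 0.846 × 9.81 = 8.29926 kN/m³.
Let θ = 58° be the plate's angle to the horizontal; measure y along the incline from where the plane meets the free surface. Vertical depth h = y·sinθ with sinθ = 0.848048.
With the apex down, the centroid sits h/3 = 3.93/3 = 1.31 m below the base (the top edge), so y_c = 3.1 + 1.31 = 4.41 m and h_c = 4.41 × 0.848048 = 3.73989 m.
A = ½ × 3.72 × 3.93 = 7.3098 m².
Resultant F = γ·h_c·A = 8.29926 × 3.73989 × 7.3098 = 226.884 kN.

F ≈ 227 kN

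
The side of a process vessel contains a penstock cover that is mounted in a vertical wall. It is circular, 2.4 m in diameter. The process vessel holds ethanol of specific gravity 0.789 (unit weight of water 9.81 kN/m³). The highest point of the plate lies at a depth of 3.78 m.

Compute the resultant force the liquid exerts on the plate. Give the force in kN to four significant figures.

F ≈ 174.4 kN

γ = 0.789 × 9.81 = 7.74009 kN/m³.
The centroid is at the centre, 1.2 m below the top of the plate, so the centroid depth is h_c = 3.78 + 1.2 = 4.98 m.
A = π(1.2)² = 4.52389 m².
Resultant F = γ·h_c·A = 7.74009 × 4.98 × 4.52389 = 174.376 kN.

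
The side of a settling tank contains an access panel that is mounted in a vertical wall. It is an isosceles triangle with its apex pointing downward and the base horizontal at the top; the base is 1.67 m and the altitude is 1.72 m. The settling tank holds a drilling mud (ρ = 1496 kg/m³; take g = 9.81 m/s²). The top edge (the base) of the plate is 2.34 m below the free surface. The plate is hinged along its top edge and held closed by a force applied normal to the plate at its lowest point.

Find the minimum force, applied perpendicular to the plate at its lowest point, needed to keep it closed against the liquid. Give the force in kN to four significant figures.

γ = ρg = 1496 × 9.81 / 1000 = 14.67576 kN/m³.
With the apex down, the centroid sits h/3 = 1.72/3 = 0.573333 m below the base (the top edge), so the centroid depth is h_c = 2.34 + 0.573333 = 2.91333 m.
A = ½ × 1.67 × 1.72 = 1.4362 m².
Resultant F = γ·h_c·A = 14.67576 × 2.91333 × 1.4362 = 61.4052 kN.
I_c = b·h³/36 = 1.67 × 1.72³/36 = 0.236047 m⁴.
Centre of pressure: y_p = y_c + I_c/(y_c·A) = 2.91333 + 0.236047/(2.91333 × 1.4362) = 2.91333 + 0.0564149 = 2.96974 m along the plane.
The resultant acts 0.573333 + 0.0564149 = 0.629748 m (along the plate) below the hinge at the top edge, so the moment about the hinge is M = F × 0.629748 = 61.4052 × 0.629748 = 38.6698 kN·m.
A normal force at the bottom, 1.72 m from the hinge, must supply this moment: P = 38.6698/1.72 = 22.4824 kN.

P ≈ 22.48 kN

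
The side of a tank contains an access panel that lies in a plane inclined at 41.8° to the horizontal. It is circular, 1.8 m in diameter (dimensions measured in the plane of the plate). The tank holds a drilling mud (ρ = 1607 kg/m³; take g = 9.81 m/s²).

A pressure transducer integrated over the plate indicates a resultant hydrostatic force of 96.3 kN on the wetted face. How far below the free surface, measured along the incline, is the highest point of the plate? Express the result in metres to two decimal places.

y_top ≈ 2.70 m

γ = ρg = 1607 × 9.81 / 1000 = 15.76467 kN/m³.
A = π(0.9)² = 2.54469 m².
From F = γ·h_c·A, the centroid depth is h_c = 96.3/(15.76467 × 2.54469) = 2.40053 m.
Let θ = 41.8° be the plate's angle to the horizontal; measure y along the incline from where the plane meets the free surface. Vertical depth h = y·sinθ with sinθ = 0.666532.
Along the incline, y_c = h_c/sinθ = 2.40053/0.666532 = 3.60152 m.
The centroid is at the centre, 0.9 m below the top of the plate, so the highest point sits at y_top = 3.60152 − 0.9 = 2.70152 m along the incline.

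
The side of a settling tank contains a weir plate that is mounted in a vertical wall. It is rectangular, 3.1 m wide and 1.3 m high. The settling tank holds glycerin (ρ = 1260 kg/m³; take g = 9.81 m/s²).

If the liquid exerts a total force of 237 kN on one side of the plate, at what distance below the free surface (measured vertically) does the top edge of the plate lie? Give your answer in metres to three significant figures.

γ = ρg = 1260 × 9.81 / 1000 = 12.3606 kN/m³.
A = 3.1 × 1.3 = 4.03 m².
From F = γ·h_c·A, the centroid depth is h_c = 237/(12.3606 × 4.03) = 4.75777 m.
The centroid lies 1.3/2 = 0.65 m below the top edge, so the top edge sits at h_top = 4.75777 − 0.65 = 4.10777 m below the surface.

d_top ≈ 4.11 m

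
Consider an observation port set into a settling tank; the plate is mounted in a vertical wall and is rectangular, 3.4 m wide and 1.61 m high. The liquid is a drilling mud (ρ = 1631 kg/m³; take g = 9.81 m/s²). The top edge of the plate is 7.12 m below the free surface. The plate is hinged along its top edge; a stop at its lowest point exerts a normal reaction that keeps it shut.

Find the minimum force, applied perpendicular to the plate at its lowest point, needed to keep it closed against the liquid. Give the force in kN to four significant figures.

γ = ρg = 1631 × 9.81 / 1000 = 16.00011 kN/m³.
The centroid lies 1.61/2 = 0.805 m below the top edge, so the centroid depth is h_c = 7.12 + 0.805 = 7.925 m.
A = 3.4 × 1.61 = 5.474 m².
Resultant F = γ·h_c·A = 16.00011 × 7.925 × 5.474 = 694.108 kN.
I_c = b·h³/12 = 3.4 × 1.61³/12 = 1.18243 m⁴.
Centre of pressure: y_p = y_c + I_c/(y_c·A) = 7.925 + 1.18243/(7.925 × 5.474) = 7.925 + 0.0272566 = 7.95226 m along the plane.
The resultant acts 0.805 + 0.0272566 = 0.832257 m (along the plate) below the hinge at the top edge, so the moment about the hinge is M = F × 0.832257 = 694.108 × 0.832257 = 577.676 kN·m.
A normal force at the bottom, 1.61 m from the hinge, must supply this moment: P = 577.676/1.61 = 358.805 kN.

P ≈ 358.8 kN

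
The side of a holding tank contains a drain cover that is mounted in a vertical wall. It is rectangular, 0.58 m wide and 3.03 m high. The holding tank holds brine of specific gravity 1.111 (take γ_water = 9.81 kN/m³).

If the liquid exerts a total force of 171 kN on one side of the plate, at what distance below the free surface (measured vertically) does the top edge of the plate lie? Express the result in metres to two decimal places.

d_top ≈ 7.41 m

γ = 1.111 × 9.81 = 10.89891 kN/m³.
A = 0.58 × 3.03 = 1.7574 m².
From F = γ·h_c·A, the centroid depth is h_c = 171/(10.89891 × 1.7574) = 8.92776 m.
The centroid lies 3.03/2 = 1.515 m below the top edge, so the top edge sits at h_top = 8.92776 − 1.515 = 7.41276 m below the surface.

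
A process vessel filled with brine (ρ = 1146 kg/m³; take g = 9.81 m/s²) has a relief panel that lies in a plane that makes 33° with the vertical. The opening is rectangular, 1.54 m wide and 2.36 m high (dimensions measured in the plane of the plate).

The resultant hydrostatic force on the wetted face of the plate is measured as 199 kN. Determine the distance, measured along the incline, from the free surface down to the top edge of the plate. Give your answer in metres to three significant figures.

γ = ρg = 1146 × 9.81 / 1000 = 11.24226 kN/m³.
A = 1.54 × 2.36 = 3.6344 m².
From F = γ·h_c·A, the centroid depth is h_c = 199/(11.24226 × 3.6344) = 4.87042 m.
The plate makes 33° with the vertical, i.e. θ = 90° − 33° = 57° to the horizontal. Measuring y along the incline from the free-surface line, vertical depth h = y·sinθ with sinθ = 0.838671.
Along the incline, y_c = h_c/sinθ = 4.87042/0.838671 = 5.80731 m.
The centroid lies 2.36/2 = 1.18 m below the top edge, so the top edge sits at y_top = 5.80731 − 1.18 = 4.62731 m along the incline.

y_top ≈ 4.63 m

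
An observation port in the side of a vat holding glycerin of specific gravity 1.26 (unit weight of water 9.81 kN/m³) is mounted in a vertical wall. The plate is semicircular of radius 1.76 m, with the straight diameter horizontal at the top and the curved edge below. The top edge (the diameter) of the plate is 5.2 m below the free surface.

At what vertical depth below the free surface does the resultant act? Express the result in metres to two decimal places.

γ = 1.26 × 9.81 = 12.3606 kN/m³.
The centroid of a semicircle lies 4r/(3π) = 0.746967 m from the diameter, here below the top edge, so the centroid depth is h_c = 5.2 + 0.746967 = 5.94697 m.
A = πr²/2 = π × 1.76²/2 = 4.8657 m².
Resultant F = γ·h_c·A = 12.3606 × 5.94697 × 4.8657 = 357.668 kN.
I_c = (π/8 − 8/(9π))·r⁴ = 0.109757 × 1.76⁴ = 1.05313 m⁴.
Centre of pressure: y_p = y_c + I_c/(y_c·A) = 5.94697 + 1.05313/(5.94697 × 4.8657) = 5.94697 + 0.0363949 = 5.98336 m along the plane.

h_p = 5.98 m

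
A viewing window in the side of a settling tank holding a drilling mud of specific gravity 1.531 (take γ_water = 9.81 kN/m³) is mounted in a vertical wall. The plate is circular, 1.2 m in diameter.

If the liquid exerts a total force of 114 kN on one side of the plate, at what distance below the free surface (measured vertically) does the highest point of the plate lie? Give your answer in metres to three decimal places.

γ = 1.531 × 9.81 = 15.01911 kN/m³.
A = π(0.6)² = 1.13097 m².
From F = γ·h_c·A, the centroid depth is h_c = 114/(15.01911 × 1.13097) = 6.71135 m.
The centroid is at the centre, 0.6 m below the top of the plate, so the highest point sits at h_top = 6.71135 − 0.6 = 6.11135 m below the surface.

d_top ≈ 6.111 m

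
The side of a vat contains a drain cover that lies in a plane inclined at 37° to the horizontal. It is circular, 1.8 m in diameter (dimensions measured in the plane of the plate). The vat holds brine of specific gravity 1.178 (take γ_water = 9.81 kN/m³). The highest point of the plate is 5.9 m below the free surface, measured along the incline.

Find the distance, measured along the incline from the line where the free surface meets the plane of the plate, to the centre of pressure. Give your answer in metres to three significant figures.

γ = 1.178 × 9.81 = 11.55618 kN/m³.
Let θ = 37° be the plate's angle to the horizontal; measure y along the incline from where the plane meets the free surface. Vertical depth h = y·sinθ with sinθ = 0.601815.
The centroid is at the centre, 0.9 m below the top of the plate, so y_c = 5.9 + 0.9 = 6.8 m and h_c = 6.8 × 0.601815 = 4.09234 m.
A = π(0.9)² = 2.54469 m².
Resultant F = γ·h_c·A = 11.55618 × 4.09234 × 2.54469 = 120.343 kN.
I_c = πr⁴/4 = π × 0.9⁴/4 = 0.5153 m⁴.
Centre of pressure: y_p = y_c + I_c/(y_c·A) = 6.8 + 0.5153/(6.8 × 2.54469) = 6.8 + 0.0297794 = 6.82978 m along the plane.

y_p = 6.83 m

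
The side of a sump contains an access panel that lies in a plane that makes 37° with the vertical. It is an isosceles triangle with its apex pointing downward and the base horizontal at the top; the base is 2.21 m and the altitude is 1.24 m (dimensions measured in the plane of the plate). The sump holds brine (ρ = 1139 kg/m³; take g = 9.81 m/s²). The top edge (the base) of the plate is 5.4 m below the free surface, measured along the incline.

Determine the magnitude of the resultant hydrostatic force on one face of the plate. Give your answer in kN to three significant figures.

F ≈ 71.1 kN

γ = ρg = 1139 × 9.81 / 1000 = 11.17359 kN/m³.
The plate makes 37° with the vertical, i.e. θ = 90° − 37° = 53° to the horizontal. Measuring y along the incline from the free-surface line, vertical depth h = y·sinθ with sinθ = 0.798636.
With the apex down, the centroid sits h/3 = 1.24/3 = 0.413333 m below the base (the top edge), so y_c = 5.4 + 0.413333 = 5.81333 m and h_c = 5.81333 × 0.798636 = 4.64273 m.
A = ½ × 2.21 × 1.24 = 1.3702 m².
Resultant F = γ·h_c·A = 11.17359 × 4.64273 × 1.3702 = 71.0804 kN.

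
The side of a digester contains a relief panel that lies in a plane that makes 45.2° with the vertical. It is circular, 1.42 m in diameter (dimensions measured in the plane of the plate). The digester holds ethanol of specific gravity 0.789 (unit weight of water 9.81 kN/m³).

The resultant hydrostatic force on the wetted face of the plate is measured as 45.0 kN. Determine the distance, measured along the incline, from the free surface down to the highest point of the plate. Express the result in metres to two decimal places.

γ = 0.789 × 9.81 = 7.74009 kN/m³.
A = π(0.71)² = 1.58368 m².
From F = γ·h_c·A, the centroid depth is h_c = 45.0/(7.74009 × 1.58368) = 3.67112 m.
The plate makes 45.2° with the vertical, i.e. θ = 90° − 45.2° = 44.8° to the horizontal. Measuring y along the incline from the free-surface line, vertical depth h = y·sinθ with sinθ = 0.704634.
Along the incline, y_c = h_c/sinθ = 3.67112/0.704634 = 5.20997 m.
The centroid is at the centre, 0.71 m below the top of the plate, so the highest point sits at y_top = 5.20997 − 0.71 = 4.49997 m along the incline.

y_top ≈ 4.50 m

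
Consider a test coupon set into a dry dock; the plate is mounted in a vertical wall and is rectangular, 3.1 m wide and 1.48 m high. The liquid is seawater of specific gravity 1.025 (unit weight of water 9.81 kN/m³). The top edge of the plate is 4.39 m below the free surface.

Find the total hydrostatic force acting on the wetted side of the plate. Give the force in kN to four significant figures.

γ = 1.025 × 9.81 = 10.05525 kN/m³.
The centroid lies 1.48/2 = 0.74 m below the top edge, so the centroid depth is h_c = 4.39 + 0.74 = 5.13 m.
A = 3.1 × 1.48 = 4.588 m².
Resultant F = γ·h_c·A = 10.05525 × 5.13 × 4.588 = 236.665 kN.

F ≈ 236.7 kN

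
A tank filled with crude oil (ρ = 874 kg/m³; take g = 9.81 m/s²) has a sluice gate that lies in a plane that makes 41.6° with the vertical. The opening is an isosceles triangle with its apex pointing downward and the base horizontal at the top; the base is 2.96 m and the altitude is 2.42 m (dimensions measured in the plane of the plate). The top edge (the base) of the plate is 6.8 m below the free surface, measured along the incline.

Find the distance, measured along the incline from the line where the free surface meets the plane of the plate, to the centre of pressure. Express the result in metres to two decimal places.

γ = ρg = 874 × 9.81 / 1000 = 8.57394 kN/m³.
The plate makes 41.6° with the vertical, i.e. θ = 90° − 41.6° = 48.4° to the horizontal. Measuring y along the incline from the free-surface line, vertical depth h = y·sinθ with sinθ = 0.747798.
With the apex down, the centroid sits h/3 = 2.42/3 = 0.806667 m below the base (the top edge), so y_c = 6.8 + 0.806667 = 7.60667 m and h_c = 7.60667 × 0.747798 = 5.68825 m.
A = ½ × 2.96 × 2.42 = 3.5816 m².
Resultant F = γ·h_c·A = 8.57394 × 5.68825 × 3.5816 = 174.677 kN.
I_c = b·h³/36 = 2.96 × 2.42³/36 = 1.16529 m⁴.
Centre of pressure: y_p = y_c + I_c/(y_c·A) = 7.60667 + 1.16529/(7.60667 × 3.5816) = 7.60667 + 0.0427723 = 7.64944 m along the plane.

y_p = 7.65 m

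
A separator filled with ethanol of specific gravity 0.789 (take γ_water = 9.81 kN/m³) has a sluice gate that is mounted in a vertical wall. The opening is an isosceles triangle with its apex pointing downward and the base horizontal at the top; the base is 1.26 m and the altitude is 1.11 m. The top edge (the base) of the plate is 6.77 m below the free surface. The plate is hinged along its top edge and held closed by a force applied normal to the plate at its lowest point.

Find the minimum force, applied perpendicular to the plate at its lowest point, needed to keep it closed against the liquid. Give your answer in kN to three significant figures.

γ = 0.789 × 9.81 = 7.74009 kN/m³.
With the apex down, the centroid sits h/3 = 1.11/3 = 0.37 m below the base (the top edge), so the centroid depth is h_c = 6.77 + 0.37 = 7.14 m.
A = ½ × 1.26 × 1.11 = 0.6993 m².
Resultant F = γ·h_c·A = 7.74009 × 7.14 × 0.6993 = 38.6463 kN.
I_c = b·h³/36 = 1.26 × 1.11³/36 = 0.0478671 m⁴.
Centre of pressure: y_p = y_c + I_c/(y_c·A) = 7.14 + 0.0478671/(7.14 × 0.6993) = 7.14 + 0.00958684 = 7.14959 m along the plane.
The resultant acts 0.37 + 0.00958684 = 0.379587 m (along the plate) below the hinge at the top edge, so the moment about the hinge is M = F × 0.379587 = 38.6463 × 0.379587 = 14.6696 kN·m.
A normal force at the bottom, 1.11 m from the hinge, must supply this moment: P = 14.6696/1.11 = 13.2159 kN.

P ≈ 13.2 kN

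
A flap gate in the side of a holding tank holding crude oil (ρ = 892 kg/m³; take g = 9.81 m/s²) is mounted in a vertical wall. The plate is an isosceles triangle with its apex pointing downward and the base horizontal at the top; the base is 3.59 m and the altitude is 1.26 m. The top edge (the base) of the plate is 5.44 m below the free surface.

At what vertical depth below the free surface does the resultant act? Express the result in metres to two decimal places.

γ = ρg = 892 × 9.81 / 1000 = 8.75052 kN/m³.
With the apex down, the centroid sits h/3 = 1.26/3 = 0.42 m below the base (the top edge), so the centroid depth is h_c = 5.44 + 0.42 = 5.86 m.
A = ½ × 3.59 × 1.26 = 2.2617 m².
Resultant F = γ·h_c·A = 8.75052 × 5.86 × 2.2617 = 115.976 kN.
I_c = b·h³/36 = 3.59 × 1.26³/36 = 0.199482 m⁴.
Centre of pressure: y_p = y_c + I_c/(y_c·A) = 5.86 + 0.199482/(5.86 × 2.2617) = 5.86 + 0.0150512 = 5.87505 m along the plane.

h_p = 5.88 m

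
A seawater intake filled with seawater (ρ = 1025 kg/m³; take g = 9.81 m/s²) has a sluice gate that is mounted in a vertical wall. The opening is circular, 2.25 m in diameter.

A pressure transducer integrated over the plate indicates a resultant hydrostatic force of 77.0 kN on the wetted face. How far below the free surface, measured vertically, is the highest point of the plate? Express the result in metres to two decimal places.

d_top ≈ 0.80 m

γ = ρg = 1025 × 9.81 / 1000 = 10.05525 kN/m³.
A = π(1.125)² = 3.97608 m².
From F = γ·h_c·A, the centroid depth is h_c = 77.0/(10.05525 × 3.97608) = 1.92594 m.
The centroid is at the centre, 1.125 m below the top of the plate, so the highest point sits at h_top = 1.92594 − 1.125 = 0.80094 m below the surface.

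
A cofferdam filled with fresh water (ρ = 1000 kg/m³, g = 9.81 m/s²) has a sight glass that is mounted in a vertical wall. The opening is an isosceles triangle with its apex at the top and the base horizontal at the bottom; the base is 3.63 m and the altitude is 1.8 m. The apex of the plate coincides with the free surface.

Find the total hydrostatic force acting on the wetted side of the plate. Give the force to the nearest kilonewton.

γ = ρg = 1000 × 9.81 = 9810 N/m³ = 9.81 kN/m³.
With the apex up, the centroid sits 2h/3 = 2 × 1.8/3 = 1.2 m below the apex, so the centroid depth is h_c = 1.2 m.
A = ½ × 3.63 × 1.8 = 3.267 m².
Resultant F = γ·h_c·A = 9.81 × 1.2 × 3.267 = 38.4591 kN.

F ≈ 38 kN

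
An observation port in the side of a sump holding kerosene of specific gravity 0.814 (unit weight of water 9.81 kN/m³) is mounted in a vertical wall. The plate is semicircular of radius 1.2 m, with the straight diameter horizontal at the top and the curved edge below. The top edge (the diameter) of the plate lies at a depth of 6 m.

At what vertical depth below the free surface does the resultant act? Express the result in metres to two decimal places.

γ = 0.814 × 9.81 = 7.98534 kN/m³.
The centroid of a semicircle lies 4r/(3π) = 0.509296 m from the diameter, here below the top edge, so the centroid depth is h_c = 6 + 0.509296 = 6.5093 m.
A = πr²/2 = π × 1.2²/2 = 2.26195 m².
Resultant F = γ·h_c·A = 7.98534 × 6.5093 × 2.26195 = 117.574 kN.
I_c = (π/8 − 8/(9π))·r⁴ = 0.109757 × 1.2⁴ = 0.227592 m⁴.
Centre of pressure: y_p = y_c + I_c/(y_c·A) = 6.5093 + 0.227592/(6.5093 × 2.26195) = 6.5093 + 0.0154575 = 6.52476 m along the plane.

h_p = 6.52 m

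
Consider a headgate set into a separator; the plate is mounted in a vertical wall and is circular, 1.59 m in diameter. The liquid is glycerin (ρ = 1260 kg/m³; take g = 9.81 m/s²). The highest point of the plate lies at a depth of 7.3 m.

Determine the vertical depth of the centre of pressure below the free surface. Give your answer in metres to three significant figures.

h_p = 8.11 m

γ = ρg = 1260 × 9.81 / 1000 = 12.3606 kN/m³.
The centroid is at the centre, 0.795 m below the top of the plate, so the centroid depth is h_c = 7.3 + 0.795 = 8.095 m.
A = π(0.795)² = 1.98557 m².
Resultant F = γ·h_c·A = 12.3606 × 8.095 × 1.98557 = 198.674 kN.
I_c = πr⁴/4 = π × 0.795⁴/4 = 0.313732 m⁴.
Centre of pressure: y_p = y_c + I_c/(y_c·A) = 8.095 + 0.313732/(8.095 × 1.98557) = 8.095 + 0.019519 = 8.11452 m along the plane.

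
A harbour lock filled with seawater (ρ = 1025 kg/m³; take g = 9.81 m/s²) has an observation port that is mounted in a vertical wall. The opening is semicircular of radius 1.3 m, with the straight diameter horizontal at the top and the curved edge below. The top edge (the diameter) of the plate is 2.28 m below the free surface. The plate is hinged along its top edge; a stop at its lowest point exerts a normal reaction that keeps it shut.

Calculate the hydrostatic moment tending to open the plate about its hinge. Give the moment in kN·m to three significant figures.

γ = ρg = 1025 × 9.81 / 1000 = 10.05525 kN/m³.
The centroid of a semicircle lies 4r/(3π) = 0.551737 m from the diameter, here below the top edge, so the centroid depth is h_c = 2.28 + 0.551737 = 2.83174 m.
A = πr²/2 = π × 1.3²/2 = 2.65465 m².
Resultant F = γ·h_c·A = 10.05525 × 2.83174 × 2.65465 = 75.5881 kN.
I_c = (π/8 − 8/(9π))·r⁴ = 0.109757 × 1.3⁴ = 0.313477 m⁴.
Centre of pressure: y_p = y_c + I_c/(y_c·A) = 2.83174 + 0.313477/(2.83174 × 2.65465) = 2.83174 + 0.0417009 = 2.87344 m along the plane.
The resultant acts 0.551737 + 0.0417009 = 0.593438 m (along the plate) below the hinge at the top edge, so the moment about the hinge is M = F × 0.593438 = 75.5881 × 0.593438 = 44.8569 kN·m.

M ≈ 44.9 kN·m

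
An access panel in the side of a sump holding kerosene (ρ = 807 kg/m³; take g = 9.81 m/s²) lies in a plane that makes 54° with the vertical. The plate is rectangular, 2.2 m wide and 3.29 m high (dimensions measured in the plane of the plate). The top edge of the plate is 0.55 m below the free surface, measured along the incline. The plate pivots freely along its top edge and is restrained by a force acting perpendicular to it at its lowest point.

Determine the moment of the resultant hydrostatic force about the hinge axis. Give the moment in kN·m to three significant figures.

γ = ρg = 807 × 9.81 / 1000 = 7.91667 kN/m³.
The plate makes 54° with the vertical, i.e. θ = 90° − 54° = 36° to the horizontal. Measuring y along the incline from the free-surface line, vertical depth h = y·sinθ with sinθ = 0.587785.
The centroid lies 3.29/2 = 1.645 m below the top edge, so y_c = 0.55 + 1.645 = 2.195 m and h_c = 2.195 × 0.587785 = 1.29019 m.
A = 2.2 × 3.29 = 7.238 m².
Resultant F = γ·h_c·A = 7.91667 × 1.29019 × 7.238 = 73.929 kN.
I_c = b·h³/12 = 2.2 × 3.29³/12 = 6.52874 m⁴.
Centre of pressure: y_p = y_c + I_c/(y_c·A) = 2.195 + 6.52874/(2.195 × 7.238) = 2.195 + 0.410938 = 2.60594 m along the plane.
The resultant acts 1.645 + 0.410938 = 2.05594 m (along the plate) below the hinge at the top edge, so the moment about the hinge is M = F × 2.05594 = 73.929 × 2.05594 = 151.994 kN·m.

M ≈ 152 kN·m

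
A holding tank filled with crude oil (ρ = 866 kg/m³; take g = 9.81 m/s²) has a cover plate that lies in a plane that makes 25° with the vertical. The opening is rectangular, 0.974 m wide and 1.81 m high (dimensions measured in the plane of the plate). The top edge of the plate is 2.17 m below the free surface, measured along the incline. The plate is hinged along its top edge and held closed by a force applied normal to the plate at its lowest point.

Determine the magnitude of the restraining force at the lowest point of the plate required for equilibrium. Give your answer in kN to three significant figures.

γ = ρg = 866 × 9.81 / 1000 = 8.49546 kN/m³.
The plate makes 25° with the vertical, i.e. θ = 90° − 25° = 65° to the horizontal. Measuring y along the incline from the free-surface line, vertical depth h = y·sinθ with sinθ = 0.906308.
The centroid lies 1.81/2 = 0.905 m below the top edge, so y_c = 2.17 + 0.905 = 3.075 m and h_c = 3.075 × 0.906308 = 2.7869 m.
A = 0.974 × 1.81 = 1.76294 m².
Resultant F = γ·h_c·A = 8.49546 × 2.7869 × 1.76294 = 41.7394 kN.
I_c = b·h³/12 = 0.974 × 1.81³/12 = 0.481297 m⁴.
Centre of pressure: y_p = y_c + I_c/(y_c·A) = 3.075 + 0.481297/(3.075 × 1.76294) = 3.075 + 0.0887831 = 3.16378 m along the plane.
The resultant acts 0.905 + 0.0887831 = 0.993783 m (along the plate) below the hinge at the top edge, so the moment about the hinge is M = F × 0.993783 = 41.7394 × 0.993783 = 41.4799 kN·m.
A normal force at the bottom, 1.81 m from the hinge, must supply this moment: P = 41.4799/1.81 = 22.9171 kN.

P ≈ 22.9 kN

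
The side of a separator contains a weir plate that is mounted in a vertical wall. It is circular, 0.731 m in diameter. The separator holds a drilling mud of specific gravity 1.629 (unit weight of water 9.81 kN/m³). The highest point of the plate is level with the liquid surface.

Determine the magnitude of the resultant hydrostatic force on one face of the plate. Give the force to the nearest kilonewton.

F ≈ 2 kN

γ = 1.629 × 9.81 = 15.98049 kN/m³.
The centroid is at the centre, 0.3655 m below the top of the plate, so the centroid depth is h_c = 0.3655 m.
A = π(0.3655)² = 0.419686 m².
Resultant F = γ·h_c·A = 15.98049 × 0.3655 × 0.419686 = 2.45133 kN.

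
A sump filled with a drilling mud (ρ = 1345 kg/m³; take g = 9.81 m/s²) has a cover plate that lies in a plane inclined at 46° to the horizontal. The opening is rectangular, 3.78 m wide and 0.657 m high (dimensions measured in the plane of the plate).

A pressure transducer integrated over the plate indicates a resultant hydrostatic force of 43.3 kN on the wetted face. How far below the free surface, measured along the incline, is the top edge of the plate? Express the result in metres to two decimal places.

y_top ≈ 1.51 m

γ = ρg = 1345 × 9.81 / 1000 = 13.19445 kN/m³.
A = 3.78 × 0.657 = 2.48346 m².
From F = γ·h_c·A, the centroid depth is h_c = 43.3/(13.19445 × 2.48346) = 1.32142 m.
Let θ = 46° be the plate's angle to the horizontal; measure y along the incline from where the plane meets the free surface. Vertical depth h = y·sinθ with sinθ = 0.719340.
Along the incline, y_c = h_c/sinθ = 1.32142/0.719340 = 1.83699 m.
The centroid lies 0.657/2 = 0.3285 m below the top edge, so the top edge sits at y_top = 1.83699 − 0.3285 = 1.50849 m along the incline.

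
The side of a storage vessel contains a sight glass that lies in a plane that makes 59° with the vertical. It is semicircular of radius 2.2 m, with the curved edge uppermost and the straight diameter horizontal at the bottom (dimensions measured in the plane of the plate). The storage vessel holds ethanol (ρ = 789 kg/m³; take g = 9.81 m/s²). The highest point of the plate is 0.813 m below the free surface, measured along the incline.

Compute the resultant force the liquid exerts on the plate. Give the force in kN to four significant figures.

γ = ρg = 789 × 9.81 / 1000 = 7.74009 kN/m³.
The plate makes 59° with the vertical, i.e. θ = 90° − 59° = 31° to the horizontal. Measuring y along the incline from the free-surface line, vertical depth h = y·sinθ with sinθ = 0.515038.
The centroid lies 4r/(3π) = 0.933709 m above the diameter, so r − 4r/(3π) = 2.2 − 0.933709 = 1.26629 m below the topmost point, so y_c = 0.813 + 1.26629 = 2.07929 m and h_c = 2.07929 × 0.515038 = 1.07091 m.
A = πr²/2 = π × 2.2²/2 = 7.60265 m².
Resultant F = γ·h_c·A = 7.74009 × 1.07091 × 7.60265 = 63.0179 kN.

F ≈ 63.02 kN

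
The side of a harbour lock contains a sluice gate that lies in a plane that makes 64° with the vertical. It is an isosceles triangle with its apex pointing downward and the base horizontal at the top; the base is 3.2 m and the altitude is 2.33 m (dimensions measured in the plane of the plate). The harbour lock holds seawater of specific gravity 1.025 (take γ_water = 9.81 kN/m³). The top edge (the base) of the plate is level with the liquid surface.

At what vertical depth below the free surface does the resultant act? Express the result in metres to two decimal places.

γ = 1.025 × 9.81 = 10.05525 kN/m³.
The plate makes 64° with the vertical, i.e. θ = 90° − 64° = 26° to the horizontal. Measuring y along the incline from the free-surface line, vertical depth h = y·sinθ with sinθ = 0.438371.
With the apex down, the centroid sits h/3 = 2.33/3 = 0.776667 m below the base (the top edge), so y_c = 0.776667 m and h_c = 0.776667 × 0.438371 = 0.340468 m.
A = ½ × 3.2 × 2.33 = 3.728 m².
Resultant F = γ·h_c·A = 10.05525 × 0.340468 × 3.728 = 12.7628 kN.
I_c = b·h³/36 = 3.2 × 2.33³/36 = 1.12439 m⁴.
Centre of pressure: y_p = y_c + I_c/(y_c·A) = 0.776667 + 1.12439/(0.776667 × 3.728) = 0.776667 + 0.388335 = 1.165 m along the plane.
Vertically, h_p = y_p·sinθ = 1.165 × 0.438371 = 0.510702 m.

h_p = 0.51 m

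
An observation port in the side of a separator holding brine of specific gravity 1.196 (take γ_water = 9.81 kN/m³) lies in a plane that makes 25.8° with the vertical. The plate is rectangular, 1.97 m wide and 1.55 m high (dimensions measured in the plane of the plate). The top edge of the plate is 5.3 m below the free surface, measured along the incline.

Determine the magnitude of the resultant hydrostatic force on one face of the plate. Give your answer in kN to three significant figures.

γ = 1.196 × 9.81 = 11.73276 kN/m³.
The plate makes 25.8° with the vertical, i.e. θ = 90° − 25.8° = 64.2° to the horizontal. Measuring y along the incline from the free-surface line, vertical depth h = y·sinθ with sinθ = 0.900319.
The centroid lies 1.55/2 = 0.775 m below the top edge, so y_c = 5.3 + 0.775 = 6.075 m and h_c = 6.075 × 0.900319 = 5.46944 m.
A = 1.97 × 1.55 = 3.0535 m².
Resultant F = γ·h_c·A = 11.73276 × 5.46944 × 3.0535 = 195.948 kN.

F ≈ 196 kN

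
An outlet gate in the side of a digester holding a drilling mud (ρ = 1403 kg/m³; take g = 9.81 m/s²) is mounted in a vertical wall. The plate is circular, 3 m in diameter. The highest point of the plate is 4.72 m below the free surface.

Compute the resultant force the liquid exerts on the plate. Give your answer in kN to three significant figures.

F ≈ 605 kN

γ = ρg = 1403 × 9.81 / 1000 = 13.76343 kN/m³.
The centroid is at the centre, 1.5 m below the top of the plate, so the centroid depth is h_c = 4.72 + 1.5 = 6.22 m.
A = π(1.5)² = 7.06858 m².
Resultant F = γ·h_c·A = 13.76343 × 6.22 × 7.06858 = 605.131 kN.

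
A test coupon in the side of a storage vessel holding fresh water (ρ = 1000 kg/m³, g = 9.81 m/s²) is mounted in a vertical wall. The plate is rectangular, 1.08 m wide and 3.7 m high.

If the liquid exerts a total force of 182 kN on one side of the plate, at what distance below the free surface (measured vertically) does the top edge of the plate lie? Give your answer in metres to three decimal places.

d_top ≈ 2.793 m

γ = ρg = 1000 × 9.81 = 9810 N/m³ = 9.81 kN/m³.
A = 1.08 × 3.7 = 3.996 m².
From F = γ·h_c·A, the centroid depth is h_c = 182/(9.81 × 3.996) = 4.64277 m.
The centroid lies 3.7/2 = 1.85 m below the top edge, so the top edge sits at h_top = 4.64277 − 1.85 = 2.79277 m below the surface.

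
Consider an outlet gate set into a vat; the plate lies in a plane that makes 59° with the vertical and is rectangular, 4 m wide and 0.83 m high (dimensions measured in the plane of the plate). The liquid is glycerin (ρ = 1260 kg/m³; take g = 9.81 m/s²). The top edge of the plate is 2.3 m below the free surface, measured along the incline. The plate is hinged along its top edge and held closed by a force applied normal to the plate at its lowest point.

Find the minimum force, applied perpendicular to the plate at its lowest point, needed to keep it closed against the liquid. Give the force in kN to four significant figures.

γ = ρg = 1260 × 9.81 / 1000 = 12.3606 kN/m³.
The plate makes 59° with the vertical, i.e. θ = 90° − 59° = 31° to the horizontal. Measuring y along the incline from the free-surface line, vertical depth h = y·sinθ with sinθ = 0.515038.
The centroid lies 0.83/2 = 0.415 m below the top edge, so y_c = 2.3 + 0.415 = 2.715 m and h_c = 2.715 × 0.515038 = 1.39833 m.
A = 4 × 0.83 = 3.32 m².
Resultant F = γ·h_c·A = 12.3606 × 1.39833 × 3.32 = 57.3835 kN.
I_c = b·h³/12 = 4 × 0.83³/12 = 0.190596 m⁴.
Centre of pressure: y_p = y_c + I_c/(y_c·A) = 2.715 + 0.190596/(2.715 × 3.32) = 2.715 + 0.0211449 = 2.73614 m along the plane.
The resultant acts 0.415 + 0.0211449 = 0.436145 m (along the plate) below the hinge at the top edge, so the moment about the hinge is M = F × 0.436145 = 57.3835 × 0.436145 = 25.0275 kN·m.
A normal force at the bottom, 0.83 m from the hinge, must supply this moment: P = 25.0275/0.83 = 30.1536 kN.

P ≈ 30.15 kN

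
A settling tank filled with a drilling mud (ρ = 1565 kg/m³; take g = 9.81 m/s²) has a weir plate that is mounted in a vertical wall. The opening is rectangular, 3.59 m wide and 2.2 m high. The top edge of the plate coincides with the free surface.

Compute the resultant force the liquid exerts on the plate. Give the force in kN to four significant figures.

F ≈ 133.4 kN

γ = ρg = 1565 × 9.81 / 1000 = 15.35265 kN/m³.
The centroid lies 2.2/2 = 1.1 m below the top edge, so the centroid depth is h_c = 1.1 m.
A = 3.59 × 2.2 = 7.898 m².
Resultant F = γ·h_c·A = 15.35265 × 1.1 × 7.898 = 133.381 kN.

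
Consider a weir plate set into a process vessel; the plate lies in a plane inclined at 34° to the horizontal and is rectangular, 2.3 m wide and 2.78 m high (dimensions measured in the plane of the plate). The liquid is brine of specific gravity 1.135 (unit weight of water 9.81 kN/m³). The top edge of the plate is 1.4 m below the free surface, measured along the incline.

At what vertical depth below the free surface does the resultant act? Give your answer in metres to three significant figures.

h_p = 1.69 m

γ = 1.135 × 9.81 = 11.13435 kN/m³.
Let θ = 34° be the plate's angle to the horizontal; measure y along the incline from where the plane meets the free surface. Vertical depth h = y·sinθ with sinθ = 0.559193.
The centroid lies 2.78/2 = 1.39 m below the top edge, so y_c = 1.4 + 1.39 = 2.79 m and h_c = 2.79 × 0.559193 = 1.56015 m.
A = 2.3 × 2.78 = 6.394 m².
Resultant F = γ·h_c·A = 11.13435 × 1.56015 × 6.394 = 111.072 kN.
I_c = b·h³/12 = 2.3 × 2.78³/12 = 4.11795 m⁴.
Centre of pressure: y_p = y_c + I_c/(y_c·A) = 2.79 + 4.11795/(2.79 × 6.394) = 2.79 + 0.230836 = 3.02084 m along the plane.
Vertically, h_p = y_p·sinθ = 3.02084 × 0.559193 = 1.68923 m.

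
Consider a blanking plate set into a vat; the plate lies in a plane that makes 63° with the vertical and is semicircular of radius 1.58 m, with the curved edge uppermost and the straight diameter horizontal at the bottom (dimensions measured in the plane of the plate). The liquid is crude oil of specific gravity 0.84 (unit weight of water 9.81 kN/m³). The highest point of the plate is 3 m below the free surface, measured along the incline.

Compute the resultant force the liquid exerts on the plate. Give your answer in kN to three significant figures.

γ = 0.84 × 9.81 = 8.2404 kN/m³.
The plate makes 63° with the vertical, i.e. θ = 90° − 63° = 27° to the horizontal. Measuring y along the incline from the free-surface line, vertical depth h = y·sinθ with sinθ = 0.453990.
The centroid lies 4r/(3π) = 0.670573 m above the diameter, so r − 4r/(3π) = 1.58 − 0.670573 = 0.909427 m below the topmost point, so y_c = 3 + 0.909427 = 3.90943 m and h_c = 3.90943 × 0.453990 = 1.77484 m.
A = πr²/2 = π × 1.58²/2 = 3.92134 m².
Resultant F = γ·h_c·A = 8.2404 × 1.77484 × 3.92134 = 57.3511 kN.

F ≈ 57.4 kN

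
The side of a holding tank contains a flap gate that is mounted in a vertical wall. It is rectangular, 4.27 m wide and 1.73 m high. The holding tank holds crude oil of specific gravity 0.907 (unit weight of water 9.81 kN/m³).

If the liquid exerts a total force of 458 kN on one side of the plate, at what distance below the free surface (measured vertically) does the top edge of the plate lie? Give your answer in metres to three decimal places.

γ = 0.907 × 9.81 = 8.89767 kN/m³.
A = 4.27 × 1.73 = 7.3871 m².
From F = γ·h_c·A, the centroid depth is h_c = 458/(8.89767 × 7.3871) = 6.96811 m.
The centroid lies 1.73/2 = 0.865 m below the top edge, so the top edge sits at h_top = 6.96811 − 0.865 = 6.10311 m below the surface.

d_top ≈ 6.103 m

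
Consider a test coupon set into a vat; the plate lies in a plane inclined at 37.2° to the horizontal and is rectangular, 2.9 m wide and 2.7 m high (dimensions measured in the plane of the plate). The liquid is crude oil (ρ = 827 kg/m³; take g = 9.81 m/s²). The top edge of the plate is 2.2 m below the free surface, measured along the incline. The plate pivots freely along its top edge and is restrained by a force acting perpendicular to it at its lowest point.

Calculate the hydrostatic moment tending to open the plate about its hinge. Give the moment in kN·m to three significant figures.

γ = ρg = 827 × 9.81 / 1000 = 8.11287 kN/m³.
Let θ = 37.2° be the plate's angle to the horizontal; measure y along the incline from where the plane meets the free surface. Vertical depth h = y·sinθ with sinθ = 0.604599.
The centroid lies 2.7/2 = 1.35 m below the top edge, so y_c = 2.2 + 1.35 = 3.55 m and h_c = 3.55 × 0.604599 = 2.14633 m.
A = 2.9 × 2.7 = 7.83 m².
Resultant F = γ·h_c·A = 8.11287 × 2.14633 × 7.83 = 136.343 kN.
I_c = b·h³/12 = 2.9 × 2.7³/12 = 4.75673 m⁴.
Centre of pressure: y_p = y_c + I_c/(y_c·A) = 3.55 + 4.75673/(3.55 × 7.83) = 3.55 + 0.171127 = 3.72113 m along the plane.
The resultant acts 1.35 + 0.171127 = 1.52113 m (along the plate) below the hinge at the top edge, so the moment about the hinge is M = F × 1.52113 = 136.343 × 1.52113 = 207.395 kN·m.

M ≈ 207 kN·m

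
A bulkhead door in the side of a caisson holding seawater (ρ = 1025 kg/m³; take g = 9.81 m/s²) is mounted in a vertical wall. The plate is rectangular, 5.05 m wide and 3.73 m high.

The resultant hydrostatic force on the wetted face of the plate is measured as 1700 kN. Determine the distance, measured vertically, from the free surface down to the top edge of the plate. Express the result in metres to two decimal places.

d_top ≈ 7.11 m

γ = ρg = 1025 × 9.81 / 1000 = 10.05525 kN/m³.
A = 5.05 × 3.73 = 18.8365 m².
From F = γ·h_c·A, the centroid depth is h_c = 1700/(10.05525 × 18.8365) = 8.97544 m.
The centroid lies 3.73/2 = 1.865 m below the top edge, so the top edge sits at h_top = 8.97544 − 1.865 = 7.11044 m below the surface.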